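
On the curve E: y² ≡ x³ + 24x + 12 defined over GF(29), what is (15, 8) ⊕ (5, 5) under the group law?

(3, 13)

(15, 8) + (5, 5). λ = (5 - 8)/(5 - 15) ≡ 26/19 mod 29. 19⁻¹ ≡ 26 (mod 29) since 19·26 = 494 ≡ 1, so λ ≡ 9.
  x = λ² - 15 - 5 = 81 - 20 ≡ 3; y = λ·(15 - 3) - 8 ≡ 13. → (3, 13)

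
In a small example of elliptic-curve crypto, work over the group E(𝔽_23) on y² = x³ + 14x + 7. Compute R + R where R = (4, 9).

tangent at (4, 9): λ = (3·4² + 14)/(2·9) ≡ 16/18. 18⁻¹ ≡ 9 (mod 23), so λ ≡ 16·9 ≡ 6.
  x = λ² - 4 - 4 = 36 - 8 ≡ 5; y = λ·(4 - 5) - 9 ≡ 8. → (5, 8)

(5, 8)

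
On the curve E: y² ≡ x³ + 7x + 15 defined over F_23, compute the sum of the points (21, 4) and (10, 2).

(21, 4) + (10, 2). λ = (2 - 4)/(10 - 21) ≡ 21/12 mod 23. 12⁻¹ ≡ 2 (mod 23), so λ ≡ 19.
  x = λ² - 21 - 10 = 361 - 31 ≡ 8; y = λ·(21 - 8) - 4 ≡ 13. → (8, 13)

(8, 13)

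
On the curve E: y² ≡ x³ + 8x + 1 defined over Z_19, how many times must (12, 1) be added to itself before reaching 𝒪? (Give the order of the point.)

2P: tangent at (12, 1): λ = (3·12² + 8)/(2·1) ≡ 3/2. 2⁻¹ ≡ 10 (mod 19), so λ ≡ 3·10 ≡ 11.
  x = λ² - 12 - 12 = 121 - 24 ≡ 2; y = λ·(12 - 2) - 1 ≡ 14. → (2, 14)
3P: (2, 14) + (12, 1). λ = (1 - 14)/(12 - 2) ≡ 6/10 mod 19. 10⁻¹ ≡ 2 (mod 19) since 10·2 = 20 ≡ 1, so λ ≡ 12.
  x = λ² - 2 - 12 = 144 - 14 ≡ 16; y = λ·(2 - 16) - 14 ≡ 8. → (16, 8)
4P: (16, 8) + (12, 1). λ = (1 - 8)/(12 - 16) ≡ 12/15 mod 19. 15⁻¹ ≡ 14 (mod 19) since 15·14 = 210 ≡ 1, so λ ≡ 16.
  x = λ² - 16 - 12 = 256 - 28 ≡ 0; y = λ·(16 - 0) - 8 ≡ 1. → (0, 1)
5P: (0, 1) + (12, 1). λ = (1 - 1)/(12 - 0) ≡ 0/12 mod 19. 12⁻¹ ≡ 8 (mod 19) since 12·8 = 96 ≡ 1, so λ ≡ 0.
  x = λ² - 0 - 12 = 0 - 12 ≡ 7; y = λ·(0 - 7) - 1 ≡ 18. → (7, 18)
6P: (7, 18) + (12, 1). λ = (1 - 18)/(12 - 7) ≡ 2/5 mod 19. 5⁻¹ ≡ 4 (mod 19) since 5·4 = 20 ≡ 1, so λ ≡ 8.
  x = λ² - 7 - 12 = 64 - 19 ≡ 7; y = λ·(7 - 7) - 18 ≡ 1. → (7, 1)
7P: (7, 1) + (12, 1). λ = (1 - 1)/(12 - 7) ≡ 0/5 mod 19. 5⁻¹ ≡ 4 (mod 19) since 5·4 = 20 ≡ 1, so λ ≡ 0.
  x = λ² - 7 - 12 = 0 - 19 ≡ 0; y = λ·(7 - 0) - 1 ≡ 18. → (0, 18)
8P: (0, 18) + (12, 1). λ = (1 - 18)/(12 - 0) ≡ 2/12 mod 19. 12⁻¹ ≡ 8 (mod 19), so λ ≡ 16.
  x = λ² - 0 - 12 = 256 - 12 ≡ 16; y = λ·(0 - 16) - 18 ≡ 11. → (16, 11)
9P: (16, 11) + (12, 1). λ = (1 - 11)/(12 - 16) ≡ 9/15 mod 19. 15⁻¹ ≡ 14 (mod 19) since 15·14 = 210 ≡ 1, so λ ≡ 12.
  x = λ² - 16 - 12 = 144 - 28 ≡ 2; y = λ·(16 - 2) - 11 ≡ 5. → (2, 5)
10P: (2, 5) + (12, 1). λ = (1 - 5)/(12 - 2) ≡ 15/10 mod 19. 10⁻¹ ≡ 2 (mod 19) since 10·2 = 20 ≡ 1, so λ ≡ 11.
  x = λ² - 2 - 12 = 121 - 14 ≡ 12; y = λ·(2 - 12) - 5 ≡ 18. → (12, 18)
11P: (12, 18) + (12, 1): same x and y₁ ≡ -y₂, so the sum is 𝒪.
11P = 𝒪, so the order is 11.

11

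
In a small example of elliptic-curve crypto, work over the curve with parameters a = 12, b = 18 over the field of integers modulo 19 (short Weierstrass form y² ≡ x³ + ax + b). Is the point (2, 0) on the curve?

no

y² = 0² ≡ 0; x³ + 12x + 18 = 50 ≡ 12 (mod 19). 0 ≠ 12.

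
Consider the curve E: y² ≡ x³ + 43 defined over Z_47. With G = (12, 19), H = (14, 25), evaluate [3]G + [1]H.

(20, 10)

First 3G:
Repeated addition: build up to 3G.
2G: tangent at (12, 19): λ = (3·12² + 0)/(2·19) ≡ 9/38. 38⁻¹ ≡ 26 (mod 47), so λ ≡ 9·26 ≡ 46.
  x = λ² - 12 - 12 = 2116 - 24 ≡ 24; y = λ·(12 - 24) - 19 ≡ 40. → (24, 40)
3G: (24, 40) + (12, 19). λ = (19 - 40)/(12 - 24) ≡ 26/35 mod 47. 35⁻¹ ≡ 43 (mod 47), so λ ≡ 37.
  x = λ² - 24 - 12 = 1369 - 36 ≡ 17; y = λ·(24 - 17) - 40 ≡ 31. → (17, 31)
3G = (17, 31).
Finally 3G + H:
(17, 31) + (14, 25). λ = (25 - 31)/(14 - 17) ≡ 41/44 mod 47. 44⁻¹ ≡ 31 (mod 47), so λ ≡ 2.
  x = λ² - 17 - 14 = 4 - 31 ≡ 20; y = λ·(17 - 20) - 31 ≡ 10. → (20, 10)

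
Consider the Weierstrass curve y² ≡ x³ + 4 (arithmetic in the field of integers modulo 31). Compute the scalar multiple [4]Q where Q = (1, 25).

(0, 2)

Repeated addition: build up to 4Q.
2Q: tangent at (1, 25): λ = (3·1² + 0)/(2·25) ≡ 3/19. 19⁻¹ ≡ 18 (mod 31), so λ ≡ 3·18 ≡ 23.
  x = λ² - 1 - 1 = 529 - 2 ≡ 0; y = λ·(1 - 0) - 25 ≡ 29. → (0, 29)
3Q: (0, 29) + (1, 25). λ = (25 - 29)/(1 - 0) ≡ 27/1 mod 31. 1⁻¹ ≡ 1 (mod 31), so λ ≡ 27.
  x = λ² - 0 - 1 = 729 - 1 ≡ 15; y = λ·(0 - 15) - 29 ≡ 0. → (15, 0)
4Q: (15, 0) + (1, 25). λ = (25 - 0)/(1 - 15) ≡ 25/17 mod 31. 17⁻¹ ≡ 11 (mod 31), so λ ≡ 27.
  x = λ² - 15 - 1 = 729 - 16 ≡ 0; y = λ·(15 - 0) - 0 ≡ 2. → (0, 2)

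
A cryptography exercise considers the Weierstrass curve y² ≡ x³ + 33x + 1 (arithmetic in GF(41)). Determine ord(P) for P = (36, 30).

2P: tangent at (36, 30): λ = (3·36² + 33)/(2·30) ≡ 26/19. 19⁻¹ ≡ 13 (mod 41), so λ ≡ 26·13 ≡ 10.
  x = λ² - 36 - 36 = 100 - 72 ≡ 28; y = λ·(36 - 28) - 30 ≡ 9. → (28, 9)
3P: (28, 9) + (36, 30). λ = (30 - 9)/(36 - 28) ≡ 21/8 mod 41. 8⁻¹ ≡ 36 (mod 41), so λ ≡ 18.
  x = λ² - 28 - 36 = 324 - 64 ≡ 14; y = λ·(28 - 14) - 9 ≡ 38. → (14, 38)
4P: (14, 38) + (36, 30). λ = (30 - 38)/(36 - 14) ≡ 33/22 mod 41. 22⁻¹ ≡ 28 (mod 41) since 22·28 = 616 ≡ 1, so λ ≡ 22.
  x = λ² - 14 - 36 = 484 - 50 ≡ 24; y = λ·(14 - 24) - 38 ≡ 29. → (24, 29)
5P: (24, 29) + (36, 30). λ = (30 - 29)/(36 - 24) ≡ 1/12 mod 41. 12⁻¹ ≡ 24 (mod 41), so λ ≡ 24.
  x = λ² - 24 - 36 = 576 - 60 ≡ 24; y = λ·(24 - 24) - 29 ≡ 12. → (24, 12)
6P: (24, 12) + (36, 30). λ = (30 - 12)/(36 - 24) ≡ 18/12 mod 41. 12⁻¹ ≡ 24 (mod 41) since 12·24 = 288 ≡ 1, so λ ≡ 22.
  x = λ² - 24 - 36 = 484 - 60 ≡ 14; y = λ·(24 - 14) - 12 ≡ 3. → (14, 3)
7P: (14, 3) + (36, 30). λ = (30 - 3)/(36 - 14) ≡ 27/22 mod 41. 22⁻¹ ≡ 28 (mod 41) since 22·28 = 616 ≡ 1, so λ ≡ 18.
  x = λ² - 14 - 36 = 324 - 50 ≡ 28; y = λ·(14 - 28) - 3 ≡ 32. → (28, 32)
8P: (28, 32) + (36, 30). λ = (30 - 32)/(36 - 28) ≡ 39/8 mod 41. 8⁻¹ ≡ 36 (mod 41), so λ ≡ 10.
  x = λ² - 28 - 36 = 100 - 64 ≡ 36; y = λ·(28 - 36) - 32 ≡ 11. → (36, 11)
9P: (36, 11) + (36, 30): same x and y₁ ≡ -y₂, so the sum is 𝒪.
9P = 𝒪, so the order is 9.

9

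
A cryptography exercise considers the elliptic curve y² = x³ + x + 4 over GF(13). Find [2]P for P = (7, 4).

tangent at (7, 4): λ = (3·7² + 1)/(2·4) ≡ 5/8. 8⁻¹ ≡ 5 (mod 13), so λ ≡ 5·5 ≡ 12.
  x = λ² - 7 - 7 = 144 - 14 ≡ 0; y = λ·(7 - 0) - 4 ≡ 2. → (0, 2)

(0, 2)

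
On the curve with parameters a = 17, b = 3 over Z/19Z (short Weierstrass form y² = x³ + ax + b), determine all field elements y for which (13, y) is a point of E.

none

x³ + 17x + 3 = 2421 ≡ 8 (mod 19).
8 is a non-residue mod 19; no y exists.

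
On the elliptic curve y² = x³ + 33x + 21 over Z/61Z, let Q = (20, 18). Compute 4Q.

(24, 34)

Double-and-add on 4 = (100)₂. Start with Q = (20, 18) for the leading 1-bit.
double: tangent at (20, 18): λ = (3·20² + 33)/(2·18) ≡ 13/36. 36⁻¹ ≡ 39 (mod 61), so λ ≡ 13·39 ≡ 19.
  x = λ² - 20 - 20 = 361 - 40 ≡ 16; y = λ·(20 - 16) - 18 ≡ 58. → (16, 58)
double: tangent at (16, 58): λ = (3·16² + 33)/(2·58) ≡ 8/55. 55⁻¹ ≡ 10 (mod 61) since 55·10 = 550 ≡ 1, so λ ≡ 8·10 ≡ 19.
  x = λ² - 16 - 16 = 361 - 32 ≡ 24; y = λ·(16 - 24) - 58 ≡ 34. → (24, 34)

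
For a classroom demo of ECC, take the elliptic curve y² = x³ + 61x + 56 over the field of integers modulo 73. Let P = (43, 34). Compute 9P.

Repeated addition: build up to 9P.
2P: tangent at (43, 34): λ = (3·43² + 61)/(2·34) ≡ 60/68. 68⁻¹ ≡ 29 (mod 73), so λ ≡ 60·29 ≡ 61.
  x = λ² - 43 - 43 = 3721 - 86 ≡ 58; y = λ·(43 - 58) - 34 ≡ 0. → (58, 0)
3P: (58, 0) + (43, 34). λ = (34 - 0)/(43 - 58) ≡ 34/58 mod 73. 58⁻¹ ≡ 34 (mod 73), so λ ≡ 61.
  x = λ² - 58 - 43 = 3721 - 101 ≡ 43; y = λ·(58 - 43) - 0 ≡ 39. → (43, 39)
4P: (43, 39) + (43, 34): same x and y₁ ≡ -y₂, so the sum is O.
5P: O + (43, 34) = (43, 34) (identity).
6P: tangent at (43, 34): λ = (3·43² + 61)/(2·34) ≡ 60/68. 68⁻¹ ≡ 29 (mod 73) since 68·29 = 1972 ≡ 1, so λ ≡ 60·29 ≡ 61.
  x = λ² - 43 - 43 = 3721 - 86 ≡ 58; y = λ·(43 - 58) - 34 ≡ 0. → (58, 0)
7P: (58, 0) + (43, 34). λ = (34 - 0)/(43 - 58) ≡ 34/58 mod 73. 58⁻¹ ≡ 34 (mod 73), so λ ≡ 61.
  x = λ² - 58 - 43 = 3721 - 101 ≡ 43; y = λ·(58 - 43) - 0 ≡ 39. → (43, 39)
8P: (43, 39) + (43, 34): same x and y₁ ≡ -y₂, so the sum is O.
9P: O + (43, 34) = (43, 34) (identity).

(43, 34)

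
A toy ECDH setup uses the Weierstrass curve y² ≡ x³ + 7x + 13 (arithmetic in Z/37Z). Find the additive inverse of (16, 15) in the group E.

(16, 22)

-(16, 15) = (16, -15 mod 37) = (16, 22).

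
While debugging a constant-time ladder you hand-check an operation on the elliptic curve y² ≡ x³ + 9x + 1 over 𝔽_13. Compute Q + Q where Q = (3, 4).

tangent at (3, 4): λ = (3·3² + 9)/(2·4) ≡ 10/8. 8⁻¹ ≡ 5 (mod 13), so λ ≡ 10·5 ≡ 11.
  x = λ² - 3 - 3 = 121 - 6 ≡ 11; y = λ·(3 - 11) - 4 ≡ 12. → (11, 12)

(11, 12)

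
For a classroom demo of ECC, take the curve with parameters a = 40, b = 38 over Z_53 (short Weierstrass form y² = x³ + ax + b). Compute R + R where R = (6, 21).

tangent at (6, 21): λ = (3·6² + 40)/(2·21) ≡ 42/42. 42⁻¹ ≡ 24 (mod 53), so λ ≡ 42·24 ≡ 1.
  x = λ² - 6 - 6 = 1 - 12 ≡ 42; y = λ·(6 - 42) - 21 ≡ 49. → (42, 49)

(42, 49)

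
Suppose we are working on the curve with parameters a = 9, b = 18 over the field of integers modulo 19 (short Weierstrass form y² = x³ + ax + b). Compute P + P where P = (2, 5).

tangent at (2, 5): λ = (3·2² + 9)/(2·5) ≡ 2/10. 10⁻¹ ≡ 2 (mod 19), so λ ≡ 2·2 ≡ 4.
  x = λ² - 2 - 2 = 16 - 4 ≡ 12; y = λ·(2 - 12) - 5 ≡ 12. → (12, 12)

(12, 12)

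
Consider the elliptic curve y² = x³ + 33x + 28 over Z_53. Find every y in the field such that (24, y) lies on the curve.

x³ + 33x + 28 = 14644 ≡ 16 (mod 53).
Square roots of 16 mod 53: 4 and 49 (since 4² = 16 ≡ 16).

4, 49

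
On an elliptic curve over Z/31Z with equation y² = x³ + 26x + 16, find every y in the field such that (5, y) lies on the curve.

none

x³ + 26x + 16 = 271 ≡ 23 (mod 31).
23 is a non-residue mod 31; no y exists.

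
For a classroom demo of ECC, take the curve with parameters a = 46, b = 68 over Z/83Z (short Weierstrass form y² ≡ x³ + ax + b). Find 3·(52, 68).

(58, 15)

Write Q = (52, 68).
Repeated addition: build up to 3Q.
2Q: tangent at (52, 68): λ = (3·52² + 46)/(2·68) ≡ 24/53. 53⁻¹ ≡ 47 (mod 83), so λ ≡ 24·47 ≡ 49.
  x = λ² - 52 - 52 = 2401 - 104 ≡ 56; y = λ·(52 - 56) - 68 ≡ 68. → (56, 68)
3Q: (56, 68) + (52, 68). λ = (68 - 68)/(52 - 56) ≡ 0/79 mod 83. 79⁻¹ ≡ 62 (mod 83) since 79·62 = 4898 ≡ 1, so λ ≡ 0.
  x = λ² - 56 - 52 = 0 - 108 ≡ 58; y = λ·(56 - 58) - 68 ≡ 15. → (58, 15)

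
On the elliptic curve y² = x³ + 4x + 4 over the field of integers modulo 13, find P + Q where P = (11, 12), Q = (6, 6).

(12, 5)

(11, 12) + (6, 6). λ = (6 - 12)/(6 - 11) ≡ 7/8 mod 13. 8⁻¹ ≡ 5 (mod 13) since 8·5 = 40 ≡ 1, so λ ≡ 9.
  x = λ² - 11 - 6 = 81 - 17 ≡ 12; y = λ·(11 - 12) - 12 ≡ 5. → (12, 5)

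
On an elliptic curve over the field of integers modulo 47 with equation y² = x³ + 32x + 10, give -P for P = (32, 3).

(32, 44)

-(32, 3) = (32, -3 mod 47) = (32, 44).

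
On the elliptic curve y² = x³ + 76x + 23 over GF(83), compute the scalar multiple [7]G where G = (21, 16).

(78, 4)

Double-and-add on 7 = (111)₂. Start with G = (21, 16) for the leading 1-bit.
double: tangent at (21, 16): λ = (3·21² + 76)/(2·16) ≡ 71/32. 32⁻¹ ≡ 13 (mod 83), so λ ≡ 71·13 ≡ 10.
  x = λ² - 21 - 21 = 100 - 42 ≡ 58; y = λ·(21 - 58) - 16 ≡ 29. → (58, 29)
add G: (58, 29) + (21, 16). λ = (16 - 29)/(21 - 58) ≡ 70/46 mod 83. 46⁻¹ ≡ 74 (mod 83), so λ ≡ 34.
  x = λ² - 58 - 21 = 1156 - 79 ≡ 81; y = λ·(58 - 81) - 29 ≡ 19. → (81, 19)
double: tangent at (81, 19): λ = (3·81² + 76)/(2·19) ≡ 5/38. 38⁻¹ ≡ 59 (mod 83), so λ ≡ 5·59 ≡ 46.
  x = λ² - 81 - 81 = 2116 - 162 ≡ 45; y = λ·(81 - 45) - 19 ≡ 60. → (45, 60)
add G: (45, 60) + (21, 16). λ = (16 - 60)/(21 - 45) ≡ 39/59 mod 83. 59⁻¹ ≡ 38 (mod 83) since 59·38 = 2242 ≡ 1, so λ ≡ 71.
  x = λ² - 45 - 21 = 5041 - 66 ≡ 78; y = λ·(45 - 78) - 60 ≡ 4. → (78, 4)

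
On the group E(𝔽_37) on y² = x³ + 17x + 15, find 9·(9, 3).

Write G = (9, 3).
Double-and-add on 9 = (1001)₂. Start with G = (9, 3) for the leading 1-bit.
double: tangent at (9, 3): λ = (3·9² + 17)/(2·3) ≡ 1/6. 6⁻¹ ≡ 31 (mod 37) since 6·31 = 186 ≡ 1, so λ ≡ 1·31 ≡ 31.
  x = λ² - 9 - 9 = 961 - 18 ≡ 18; y = λ·(9 - 18) - 3 ≡ 14. → (18, 14)
double: tangent at (18, 14): λ = (3·18² + 17)/(2·14) ≡ 27/28. 28⁻¹ ≡ 4 (mod 37), so λ ≡ 27·4 ≡ 34.
  x = λ² - 18 - 18 = 1156 - 36 ≡ 10; y = λ·(18 - 10) - 14 ≡ 36. → (10, 36)
double: tangent at (10, 36): λ = (3·10² + 17)/(2·36) ≡ 21/35. 35⁻¹ ≡ 18 (mod 37) since 35·18 = 630 ≡ 1, so λ ≡ 21·18 ≡ 8.
  x = λ² - 10 - 10 = 64 - 20 ≡ 7; y = λ·(10 - 7) - 36 ≡ 25. → (7, 25)
add G: (7, 25) + (9, 3). λ = (3 - 25)/(9 - 7) ≡ 15/2 mod 37. 2⁻¹ ≡ 19 (mod 37), so λ ≡ 26.
  x = λ² - 7 - 9 = 676 - 16 ≡ 31; y = λ·(7 - 31) - 25 ≡ 17. → (31, 17)

(31, 17)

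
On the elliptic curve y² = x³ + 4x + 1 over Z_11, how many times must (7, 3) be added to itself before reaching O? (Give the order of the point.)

2P: tangent at (7, 3): λ = (3·7² + 4)/(2·3) ≡ 8/6. 6⁻¹ ≡ 2 (mod 11), so λ ≡ 8·2 ≡ 5.
  x = λ² - 7 - 7 = 25 - 14 ≡ 0; y = λ·(7 - 0) - 3 ≡ 10. → (0, 10)
3P: (0, 10) + (7, 3). λ = (3 - 10)/(7 - 0) ≡ 4/7 mod 11. 7⁻¹ ≡ 8 (mod 11), so λ ≡ 10.
  x = λ² - 0 - 7 = 100 - 7 ≡ 5; y = λ·(0 - 5) - 10 ≡ 6. → (5, 6)
4P: (5, 6) + (7, 3). λ = (3 - 6)/(7 - 5) ≡ 8/2 mod 11. 2⁻¹ ≡ 6 (mod 11), so λ ≡ 4.
  x = λ² - 5 - 7 = 16 - 12 ≡ 4; y = λ·(5 - 4) - 6 ≡ 9. → (4, 9)
5P: (4, 9) + (7, 3). λ = (3 - 9)/(7 - 4) ≡ 5/3 mod 11. 3⁻¹ ≡ 4 (mod 11), so λ ≡ 9.
  x = λ² - 4 - 7 = 81 - 11 ≡ 4; y = λ·(4 - 4) - 9 ≡ 2. → (4, 2)
6P: (4, 2) + (7, 3). λ = (3 - 2)/(7 - 4) ≡ 1/3 mod 11. 3⁻¹ ≡ 4 (mod 11) since 3·4 = 12 ≡ 1, so λ ≡ 4.
  x = λ² - 4 - 7 = 16 - 11 ≡ 5; y = λ·(4 - 5) - 2 ≡ 5. → (5, 5)
7P: (5, 5) + (7, 3). λ = (3 - 5)/(7 - 5) ≡ 9/2 mod 11. 2⁻¹ ≡ 6 (mod 11) since 2·6 = 12 ≡ 1, so λ ≡ 10.
  x = λ² - 5 - 7 = 100 - 12 ≡ 0; y = λ·(5 - 0) - 5 ≡ 1. → (0, 1)
8P: (0, 1) + (7, 3). λ = (3 - 1)/(7 - 0) ≡ 2/7 mod 11. 7⁻¹ ≡ 8 (mod 11), so λ ≡ 5.
  x = λ² - 0 - 7 = 25 - 7 ≡ 7; y = λ·(0 - 7) - 1 ≡ 8. → (7, 8)
9P: (7, 8) + (7, 3): same x and y₁ ≡ -y₂, so the sum is O.
9P = O, so the order is 9.

9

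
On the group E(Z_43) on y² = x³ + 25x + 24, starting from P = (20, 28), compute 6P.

(33, 8)

Repeated addition: build up to 6P.
2P: tangent at (20, 28): λ = (3·20² + 25)/(2·28) ≡ 21/13. 13⁻¹ ≡ 10 (mod 43), so λ ≡ 21·10 ≡ 38.
  x = λ² - 20 - 20 = 1444 - 40 ≡ 28; y = λ·(20 - 28) - 28 ≡ 12. → (28, 12)
3P: (28, 12) + (20, 28). λ = (28 - 12)/(20 - 28) ≡ 16/35 mod 43. 35⁻¹ ≡ 16 (mod 43), so λ ≡ 41.
  x = λ² - 28 - 20 = 1681 - 48 ≡ 42; y = λ·(28 - 42) - 12 ≡ 16. → (42, 16)
4P: (42, 16) + (20, 28). λ = (28 - 16)/(20 - 42) ≡ 12/21 mod 43. 21⁻¹ ≡ 41 (mod 43) since 21·41 = 861 ≡ 1, so λ ≡ 19.
  x = λ² - 42 - 20 = 361 - 62 ≡ 41; y = λ·(42 - 41) - 16 ≡ 3. → (41, 3)
5P: (41, 3) + (20, 28). λ = (28 - 3)/(20 - 41) ≡ 25/22 mod 43. 22⁻¹ ≡ 2 (mod 43), so λ ≡ 7.
  x = λ² - 41 - 20 = 49 - 61 ≡ 31; y = λ·(41 - 31) - 3 ≡ 24. → (31, 24)
6P: (31, 24) + (20, 28). λ = (28 - 24)/(20 - 31) ≡ 4/32 mod 43. 32⁻¹ ≡ 39 (mod 43), so λ ≡ 27.
  x = λ² - 31 - 20 = 729 - 51 ≡ 33; y = λ·(31 - 33) - 24 ≡ 8. → (33, 8)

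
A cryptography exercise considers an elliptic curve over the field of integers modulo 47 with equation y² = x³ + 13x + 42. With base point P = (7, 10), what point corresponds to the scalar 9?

Repeated addition: build up to 9P.
2P: tangent at (7, 10): λ = (3·7² + 13)/(2·10) ≡ 19/20. 20⁻¹ ≡ 40 (mod 47), so λ ≡ 19·40 ≡ 8.
  x = λ² - 7 - 7 = 64 - 14 ≡ 3; y = λ·(7 - 3) - 10 ≡ 22. → (3, 22)
3P: (3, 22) + (7, 10). λ = (10 - 22)/(7 - 3) ≡ 35/4 mod 47. 4⁻¹ ≡ 12 (mod 47) since 4·12 = 48 ≡ 1, so λ ≡ 44.
  x = λ² - 3 - 7 = 1936 - 10 ≡ 46; y = λ·(3 - 46) - 22 ≡ 13. → (46, 13)
4P: (46, 13) + (7, 10). λ = (10 - 13)/(7 - 46) ≡ 44/8 mod 47. 8⁻¹ ≡ 6 (mod 47), so λ ≡ 29.
  x = λ² - 46 - 7 = 841 - 53 ≡ 36; y = λ·(46 - 36) - 13 ≡ 42. → (36, 42)
5P: (36, 42) + (7, 10). λ = (10 - 42)/(7 - 36) ≡ 15/18 mod 47. 18⁻¹ ≡ 34 (mod 47) since 18·34 = 612 ≡ 1, so λ ≡ 40.
  x = λ² - 36 - 7 = 1600 - 43 ≡ 6; y = λ·(36 - 6) - 42 ≡ 30. → (6, 30)
6P: (6, 30) + (7, 10). λ = (10 - 30)/(7 - 6) ≡ 27/1 mod 47. 1⁻¹ ≡ 1 (mod 47), so λ ≡ 27.
  x = λ² - 6 - 7 = 729 - 13 ≡ 11; y = λ·(6 - 11) - 30 ≡ 23. → (11, 23)
7P: (11, 23) + (7, 10). λ = (10 - 23)/(7 - 11) ≡ 34/43 mod 47. 43⁻¹ ≡ 35 (mod 47), so λ ≡ 15.
  x = λ² - 11 - 7 = 225 - 18 ≡ 19; y = λ·(11 - 19) - 23 ≡ 45. → (19, 45)
8P: (19, 45) + (7, 10). λ = (10 - 45)/(7 - 19) ≡ 12/35 mod 47. 35⁻¹ ≡ 43 (mod 47) since 35·43 = 1505 ≡ 1, so λ ≡ 46.
  x = λ² - 19 - 7 = 2116 - 26 ≡ 22; y = λ·(19 - 22) - 45 ≡ 5. → (22, 5)
9P: (22, 5) + (7, 10). λ = (10 - 5)/(7 - 22) ≡ 5/32 mod 47. 32⁻¹ ≡ 25 (mod 47), so λ ≡ 31.
  x = λ² - 22 - 7 = 961 - 29 ≡ 39; y = λ·(22 - 39) - 5 ≡ 32. → (39, 32)

(39, 32)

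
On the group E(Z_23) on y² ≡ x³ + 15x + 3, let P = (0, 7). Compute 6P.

Double-and-add on 6 = (110)₂. Start with P = (0, 7) for the leading 1-bit.
double: tangent at (0, 7): λ = (3·0² + 15)/(2·7) ≡ 15/14. 14⁻¹ ≡ 5 (mod 23), so λ ≡ 15·5 ≡ 6.
  x = λ² - 0 - 0 = 36 - 0 ≡ 13; y = λ·(0 - 13) - 7 ≡ 7. → (13, 7)
add P: (13, 7) + (0, 7). λ = (7 - 7)/(0 - 13) ≡ 0/10 mod 23. 10⁻¹ ≡ 7 (mod 23), so λ ≡ 0.
  x = λ² - 13 - 0 = 0 - 13 ≡ 10; y = λ·(13 - 10) - 7 ≡ 16. → (10, 16)
double: tangent at (10, 16): λ = (3·10² + 15)/(2·16) ≡ 16/9. 9⁻¹ ≡ 18 (mod 23), so λ ≡ 16·18 ≡ 12.
  x = λ² - 10 - 10 = 144 - 20 ≡ 9; y = λ·(10 - 9) - 16 ≡ 19. → (9, 19)

(9, 19)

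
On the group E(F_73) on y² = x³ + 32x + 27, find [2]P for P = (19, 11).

tangent at (19, 11): λ = (3·19² + 32)/(2·11) ≡ 20/22. 22⁻¹ ≡ 10 (mod 73) since 22·10 = 220 ≡ 1, so λ ≡ 20·10 ≡ 54.
  x = λ² - 19 - 19 = 2916 - 38 ≡ 31; y = λ·(19 - 31) - 11 ≡ 71. → (31, 71)

(31, 71)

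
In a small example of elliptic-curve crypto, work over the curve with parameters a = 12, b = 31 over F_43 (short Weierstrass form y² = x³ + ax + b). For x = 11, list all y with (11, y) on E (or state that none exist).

none

x³ + 12x + 31 = 1494 ≡ 32 (mod 43).
32 is a non-residue mod 43; no y exists.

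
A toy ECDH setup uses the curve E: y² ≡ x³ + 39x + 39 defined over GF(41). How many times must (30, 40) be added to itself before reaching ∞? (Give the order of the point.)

7

2P: tangent at (30, 40): λ = (3·30² + 39)/(2·40) ≡ 33/39. 39⁻¹ ≡ 20 (mod 41), so λ ≡ 33·20 ≡ 4.
  x = λ² - 30 - 30 = 16 - 60 ≡ 38; y = λ·(30 - 38) - 40 ≡ 10. → (38, 10)
3P: (38, 10) + (30, 40). λ = (40 - 10)/(30 - 38) ≡ 30/33 mod 41. 33⁻¹ ≡ 5 (mod 41) since 33·5 = 165 ≡ 1, so λ ≡ 27.
  x = λ² - 38 - 30 = 729 - 68 ≡ 5; y = λ·(38 - 5) - 10 ≡ 20. → (5, 20)
4P: (5, 20) + (30, 40). λ = (40 - 20)/(30 - 5) ≡ 20/25 mod 41. 25⁻¹ ≡ 23 (mod 41), so λ ≡ 9.
  x = λ² - 5 - 30 = 81 - 35 ≡ 5; y = λ·(5 - 5) - 20 ≡ 21. → (5, 21)
5P: (5, 21) + (30, 40). λ = (40 - 21)/(30 - 5) ≡ 19/25 mod 41. 25⁻¹ ≡ 23 (mod 41) since 25·23 = 575 ≡ 1, so λ ≡ 27.
  x = λ² - 5 - 30 = 729 - 35 ≡ 38; y = λ·(5 - 38) - 21 ≡ 31. → (38, 31)
6P: (38, 31) + (30, 40). λ = (40 - 31)/(30 - 38) ≡ 9/33 mod 41. 33⁻¹ ≡ 5 (mod 41), so λ ≡ 4.
  x = λ² - 38 - 30 = 16 - 68 ≡ 30; y = λ·(38 - 30) - 31 ≡ 1. → (30, 1)
7P: (30, 1) + (30, 40): same x and y₁ ≡ -y₂, so the sum is ∞.
7P = ∞, so the order is 7.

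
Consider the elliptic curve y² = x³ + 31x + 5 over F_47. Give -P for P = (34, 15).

-(34, 15) = (34, -15 mod 47) = (34, 32).

(34, 32)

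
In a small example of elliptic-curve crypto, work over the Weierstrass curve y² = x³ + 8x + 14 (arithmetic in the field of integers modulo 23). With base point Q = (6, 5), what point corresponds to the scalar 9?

(16, 11)

Repeated addition: build up to 9Q.
2Q: tangent at (6, 5): λ = (3·6² + 8)/(2·5) ≡ 1/10. 10⁻¹ ≡ 7 (mod 23), so λ ≡ 1·7 ≡ 7.
  x = λ² - 6 - 6 = 49 - 12 ≡ 14; y = λ·(6 - 14) - 5 ≡ 8. → (14, 8)
3Q: (14, 8) + (6, 5). λ = (5 - 8)/(6 - 14) ≡ 20/15 mod 23. 15⁻¹ ≡ 20 (mod 23), so λ ≡ 9.
  x = λ² - 14 - 6 = 81 - 20 ≡ 15; y = λ·(14 - 15) - 8 ≡ 6. → (15, 6)
4Q: (15, 6) + (6, 5). λ = (5 - 6)/(6 - 15) ≡ 22/14 mod 23. 14⁻¹ ≡ 5 (mod 23), so λ ≡ 18.
  x = λ² - 15 - 6 = 324 - 21 ≡ 4; y = λ·(15 - 4) - 6 ≡ 8. → (4, 8)
5Q: (4, 8) + (6, 5). λ = (5 - 8)/(6 - 4) ≡ 20/2 mod 23. 2⁻¹ ≡ 12 (mod 23), so λ ≡ 10.
  x = λ² - 4 - 6 = 100 - 10 ≡ 21; y = λ·(4 - 21) - 8 ≡ 6. → (21, 6)
6Q: (21, 6) + (6, 5). λ = (5 - 6)/(6 - 21) ≡ 22/8 mod 23. 8⁻¹ ≡ 3 (mod 23), so λ ≡ 20.
  x = λ² - 21 - 6 = 400 - 27 ≡ 5; y = λ·(21 - 5) - 6 ≡ 15. → (5, 15)
7Q: (5, 15) + (6, 5). λ = (5 - 15)/(6 - 5) ≡ 13/1 mod 23. 1⁻¹ ≡ 1 (mod 23) since 1·1 = 1 ≡ 1, so λ ≡ 13.
  x = λ² - 5 - 6 = 169 - 11 ≡ 20; y = λ·(5 - 20) - 15 ≡ 20. → (20, 20)
8Q: (20, 20) + (6, 5). λ = (5 - 20)/(6 - 20) ≡ 8/9 mod 23. 9⁻¹ ≡ 18 (mod 23) since 9·18 = 162 ≡ 1, so λ ≡ 6.
  x = λ² - 20 - 6 = 36 - 26 ≡ 10; y = λ·(20 - 10) - 20 ≡ 17. → (10, 17)
9Q: (10, 17) + (6, 5). λ = (5 - 17)/(6 - 10) ≡ 11/19 mod 23. 19⁻¹ ≡ 17 (mod 23), so λ ≡ 3.
  x = λ² - 10 - 6 = 9 - 16 ≡ 16; y = λ·(10 - 16) - 17 ≡ 11. → (16, 11)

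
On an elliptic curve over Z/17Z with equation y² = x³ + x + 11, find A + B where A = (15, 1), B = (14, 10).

(1, 9)

(15, 1) + (14, 10). λ = (10 - 1)/(14 - 15) ≡ 9/16 mod 17. 16⁻¹ ≡ 16 (mod 17) since 16·16 = 256 ≡ 1, so λ ≡ 8.
  x = λ² - 15 - 14 = 64 - 29 ≡ 1; y = λ·(15 - 1) - 1 ≡ 9. → (1, 9)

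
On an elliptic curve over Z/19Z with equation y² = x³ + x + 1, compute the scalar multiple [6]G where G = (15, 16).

Double-and-add on 6 = (110)₂. Start with G = (15, 16) for the leading 1-bit.
double: tangent at (15, 16): λ = (3·15² + 1)/(2·16) ≡ 11/13. 13⁻¹ ≡ 3 (mod 19), so λ ≡ 11·3 ≡ 14.
  x = λ² - 15 - 15 = 196 - 30 ≡ 14; y = λ·(15 - 14) - 16 ≡ 17. → (14, 17)
add G: (14, 17) + (15, 16). λ = (16 - 17)/(15 - 14) ≡ 18/1 mod 19. 1⁻¹ ≡ 1 (mod 19) since 1·1 = 1 ≡ 1, so λ ≡ 18.
  x = λ² - 14 - 15 = 324 - 29 ≡ 10; y = λ·(14 - 10) - 17 ≡ 17. → (10, 17)
double: tangent at (10, 17): λ = (3·10² + 1)/(2·17) ≡ 16/15. 15⁻¹ ≡ 14 (mod 19), so λ ≡ 16·14 ≡ 15.
  x = λ² - 10 - 10 = 225 - 20 ≡ 15; y = λ·(10 - 15) - 17 ≡ 3. → (15, 3)

(15, 3)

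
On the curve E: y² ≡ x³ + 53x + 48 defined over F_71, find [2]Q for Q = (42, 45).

(30, 5)

tangent at (42, 45): λ = (3·42² + 53)/(2·45) ≡ 20/19. 19⁻¹ ≡ 15 (mod 71), so λ ≡ 20·15 ≡ 16.
  x = λ² - 42 - 42 = 256 - 84 ≡ 30; y = λ·(42 - 30) - 45 ≡ 5. → (30, 5)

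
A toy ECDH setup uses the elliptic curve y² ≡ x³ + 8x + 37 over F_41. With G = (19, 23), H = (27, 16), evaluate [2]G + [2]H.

First 2G:
Repeated addition: build up to 2G.
2G: tangent at (19, 23): λ = (3·19² + 8)/(2·23) ≡ 25/5. 5⁻¹ ≡ 33 (mod 41) since 5·33 = 165 ≡ 1, so λ ≡ 25·33 ≡ 5.
  x = λ² - 19 - 19 = 25 - 38 ≡ 28; y = λ·(19 - 28) - 23 ≡ 14. → (28, 14)
2G = (28, 14).
Next 2H:
Repeated addition: build up to 2H.
2H: tangent at (27, 16): λ = (3·27² + 8)/(2·16) ≡ 22/32. 32⁻¹ ≡ 9 (mod 41), so λ ≡ 22·9 ≡ 34.
  x = λ² - 27 - 27 = 1156 - 54 ≡ 36; y = λ·(27 - 36) - 16 ≡ 6. → (36, 6)
2H = (36, 6).
Finally 2G + 2H:
(28, 14) + (36, 6). λ = (6 - 14)/(36 - 28) ≡ 33/8 mod 41. 8⁻¹ ≡ 36 (mod 41), so λ ≡ 40.
  x = λ² - 28 - 36 = 1600 - 64 ≡ 19; y = λ·(28 - 19) - 14 ≡ 18. → (19, 18)

(19, 18)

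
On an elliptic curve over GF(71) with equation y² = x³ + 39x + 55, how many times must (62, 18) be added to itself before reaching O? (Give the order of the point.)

12

2P: tangent at (62, 18): λ = (3·62² + 39)/(2·18) ≡ 69/36. 36⁻¹ ≡ 2 (mod 71) since 36·2 = 72 ≡ 1, so λ ≡ 69·2 ≡ 67.
  x = λ² - 62 - 62 = 4489 - 124 ≡ 34; y = λ·(62 - 34) - 18 ≡ 12. → (34, 12)
3P: (34, 12) + (62, 18). λ = (18 - 12)/(62 - 34) ≡ 6/28 mod 71. 28⁻¹ ≡ 33 (mod 71), so λ ≡ 56.
  x = λ² - 34 - 62 = 3136 - 96 ≡ 58; y = λ·(34 - 58) - 12 ≡ 64. → (58, 64)
4P: (58, 64) + (62, 18). λ = (18 - 64)/(62 - 58) ≡ 25/4 mod 71. 4⁻¹ ≡ 18 (mod 71) since 4·18 = 72 ≡ 1, so λ ≡ 24.
  x = λ² - 58 - 62 = 576 - 120 ≡ 30; y = λ·(58 - 30) - 64 ≡ 40. → (30, 40)
5P: (30, 40) + (62, 18). λ = (18 - 40)/(62 - 30) ≡ 49/32 mod 71. 32⁻¹ ≡ 20 (mod 71) since 32·20 = 640 ≡ 1, so λ ≡ 57.
  x = λ² - 30 - 62 = 3249 - 92 ≡ 33; y = λ·(30 - 33) - 40 ≡ 2. → (33, 2)
6P: (33, 2) + (62, 18). λ = (18 - 2)/(62 - 33) ≡ 16/29 mod 71. 29⁻¹ ≡ 49 (mod 71) since 29·49 = 1421 ≡ 1, so λ ≡ 3.
  x = λ² - 33 - 62 = 9 - 95 ≡ 56; y = λ·(33 - 56) - 2 ≡ 0. → (56, 0)
7P: (56, 0) + (62, 18). λ = (18 - 0)/(62 - 56) ≡ 18/6 mod 71. 6⁻¹ ≡ 12 (mod 71), so λ ≡ 3.
  x = λ² - 56 - 62 = 9 - 118 ≡ 33; y = λ·(56 - 33) - 0 ≡ 69. → (33, 69)
8P: (33, 69) + (62, 18). λ = (18 - 69)/(62 - 33) ≡ 20/29 mod 71. 29⁻¹ ≡ 49 (mod 71), so λ ≡ 57.
  x = λ² - 33 - 62 = 3249 - 95 ≡ 30; y = λ·(33 - 30) - 69 ≡ 31. → (30, 31)
9P: (30, 31) + (62, 18). λ = (18 - 31)/(62 - 30) ≡ 58/32 mod 71. 32⁻¹ ≡ 20 (mod 71), so λ ≡ 24.
  x = λ² - 30 - 62 = 576 - 92 ≡ 58; y = λ·(30 - 58) - 31 ≡ 7. → (58, 7)
10P: (58, 7) + (62, 18). λ = (18 - 7)/(62 - 58) ≡ 11/4 mod 71. 4⁻¹ ≡ 18 (mod 71), so λ ≡ 56.
  x = λ² - 58 - 62 = 3136 - 120 ≡ 34; y = λ·(58 - 34) - 7 ≡ 59. → (34, 59)
11P: (34, 59) + (62, 18). λ = (18 - 59)/(62 - 34) ≡ 30/28 mod 71. 28⁻¹ ≡ 33 (mod 71) since 28·33 = 924 ≡ 1, so λ ≡ 67.
  x = λ² - 34 - 62 = 4489 - 96 ≡ 62; y = λ·(34 - 62) - 59 ≡ 53. → (62, 53)
12P: (62, 53) + (62, 18): same x and y₁ ≡ -y₂, so the sum is O.
12P = O, so the order is 12.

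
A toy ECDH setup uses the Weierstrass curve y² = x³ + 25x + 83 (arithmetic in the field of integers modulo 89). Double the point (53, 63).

tangent at (53, 63): λ = (3·53² + 25)/(2·63) ≡ 86/37. 37⁻¹ ≡ 77 (mod 89), so λ ≡ 86·77 ≡ 36.
  x = λ² - 53 - 53 = 1296 - 106 ≡ 33; y = λ·(53 - 33) - 63 ≡ 34. → (33, 34)

(33, 34)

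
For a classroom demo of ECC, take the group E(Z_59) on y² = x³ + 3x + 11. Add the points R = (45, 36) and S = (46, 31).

(45, 36) + (46, 31). λ = (31 - 36)/(46 - 45) ≡ 54/1 mod 59. 1⁻¹ ≡ 1 (mod 59), so λ ≡ 54.
  x = λ² - 45 - 46 = 2916 - 91 ≡ 52; y = λ·(45 - 52) - 36 ≡ 58. → (52, 58)

(52, 58)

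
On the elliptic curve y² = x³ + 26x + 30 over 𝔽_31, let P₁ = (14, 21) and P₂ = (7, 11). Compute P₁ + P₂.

(14, 21) + (7, 11). λ = (11 - 21)/(7 - 14) ≡ 21/24 mod 31. 24⁻¹ ≡ 22 (mod 31), so λ ≡ 28.
  x = λ² - 14 - 7 = 784 - 21 ≡ 19; y = λ·(14 - 19) - 21 ≡ 25. → (19, 25)

(19, 25)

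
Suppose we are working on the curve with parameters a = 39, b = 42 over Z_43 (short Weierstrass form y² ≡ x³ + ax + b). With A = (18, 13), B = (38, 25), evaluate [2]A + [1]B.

(21, 24)

First 2A:
Repeated addition: build up to 2A.
2A: tangent at (18, 13): λ = (3·18² + 39)/(2·13) ≡ 22/26. 26⁻¹ ≡ 5 (mod 43), so λ ≡ 22·5 ≡ 24.
  x = λ² - 18 - 18 = 576 - 36 ≡ 24; y = λ·(18 - 24) - 13 ≡ 15. → (24, 15)
2A = (24, 15).
Finally 2A + B:
(24, 15) + (38, 25). λ = (25 - 15)/(38 - 24) ≡ 10/14 mod 43. 14⁻¹ ≡ 40 (mod 43) since 14·40 = 560 ≡ 1, so λ ≡ 13.
  x = λ² - 24 - 38 = 169 - 62 ≡ 21; y = λ·(24 - 21) - 15 ≡ 24. → (21, 24)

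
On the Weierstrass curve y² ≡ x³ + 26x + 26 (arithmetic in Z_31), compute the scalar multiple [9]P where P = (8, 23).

(12, 12)

Double-and-add on 9 = (1001)₂. Start with P = (8, 23) for the leading 1-bit.
double: tangent at (8, 23): λ = (3·8² + 26)/(2·23) ≡ 1/15. 15⁻¹ ≡ 29 (mod 31), so λ ≡ 1·29 ≡ 29.
  x = λ² - 8 - 8 = 841 - 16 ≡ 19; y = λ·(8 - 19) - 23 ≡ 30. → (19, 30)
double: tangent at (19, 30): λ = (3·19² + 26)/(2·30) ≡ 24/29. 29⁻¹ ≡ 15 (mod 31) since 29·15 = 435 ≡ 1, so λ ≡ 24·15 ≡ 19.
  x = λ² - 19 - 19 = 361 - 38 ≡ 13; y = λ·(19 - 13) - 30 ≡ 22. → (13, 22)
double: tangent at (13, 22): λ = (3·13² + 26)/(2·22) ≡ 6/13. 13⁻¹ ≡ 12 (mod 31) since 13·12 = 156 ≡ 1, so λ ≡ 6·12 ≡ 10.
  x = λ² - 13 - 13 = 100 - 26 ≡ 12; y = λ·(13 - 12) - 22 ≡ 19. → (12, 19)
add P: (12, 19) + (8, 23). λ = (23 - 19)/(8 - 12) ≡ 4/27 mod 31. 27⁻¹ ≡ 23 (mod 31), so λ ≡ 30.
  x = λ² - 12 - 8 = 900 - 20 ≡ 12; y = λ·(12 - 12) - 19 ≡ 12. → (12, 12)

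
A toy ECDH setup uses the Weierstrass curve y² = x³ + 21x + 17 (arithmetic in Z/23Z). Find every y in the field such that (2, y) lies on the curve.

none

x³ + 21x + 17 = 67 ≡ 21 (mod 23).
21 is a non-residue mod 23; no y exists.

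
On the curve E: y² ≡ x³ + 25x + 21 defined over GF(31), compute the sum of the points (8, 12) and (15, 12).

(8, 12) + (15, 12). λ = (12 - 12)/(15 - 8) ≡ 0/7 mod 31. 7⁻¹ ≡ 9 (mod 31), so λ ≡ 0.
  x = λ² - 8 - 15 = 0 - 23 ≡ 8; y = λ·(8 - 8) - 12 ≡ 19. → (8, 19)

(8, 19)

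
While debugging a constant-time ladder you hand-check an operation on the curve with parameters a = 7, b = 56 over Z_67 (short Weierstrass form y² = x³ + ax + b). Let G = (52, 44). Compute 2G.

(44, 18)

tangent at (52, 44): λ = (3·52² + 7)/(2·44) ≡ 12/21. 21⁻¹ ≡ 16 (mod 67) since 21·16 = 336 ≡ 1, so λ ≡ 12·16 ≡ 58.
  x = λ² - 52 - 52 = 3364 - 104 ≡ 44; y = λ·(52 - 44) - 44 ≡ 18. → (44, 18)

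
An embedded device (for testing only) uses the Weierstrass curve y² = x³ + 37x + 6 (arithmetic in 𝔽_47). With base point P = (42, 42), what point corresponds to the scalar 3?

Repeated addition: build up to 3P.
2P: tangent at (42, 42): λ = (3·42² + 37)/(2·42) ≡ 18/37. 37⁻¹ ≡ 14 (mod 47), so λ ≡ 18·14 ≡ 17.
  x = λ² - 42 - 42 = 289 - 84 ≡ 17; y = λ·(42 - 17) - 42 ≡ 7. → (17, 7)
3P: (17, 7) + (42, 42). λ = (42 - 7)/(42 - 17) ≡ 35/25 mod 47. 25⁻¹ ≡ 32 (mod 47), so λ ≡ 39.
  x = λ² - 17 - 42 = 1521 - 59 ≡ 5; y = λ·(17 - 5) - 7 ≡ 38. → (5, 38)

(5, 38)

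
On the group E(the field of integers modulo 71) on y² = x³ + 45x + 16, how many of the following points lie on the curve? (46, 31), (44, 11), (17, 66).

(46, 31): 31² ≡ 38, rhs ≡ 22 → off.
(44, 11): 11² ≡ 50, rhs ≡ 63 → off.
(17, 66): 66² ≡ 25, rhs ≡ 14 → off.

0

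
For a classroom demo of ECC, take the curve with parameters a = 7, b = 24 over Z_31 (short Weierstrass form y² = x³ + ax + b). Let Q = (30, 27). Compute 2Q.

(21, 16)

tangent at (30, 27): λ = (3·30² + 7)/(2·27) ≡ 10/23. 23⁻¹ ≡ 27 (mod 31), so λ ≡ 10·27 ≡ 22.
  x = λ² - 30 - 30 = 484 - 60 ≡ 21; y = λ·(30 - 21) - 27 ≡ 16. → (21, 16)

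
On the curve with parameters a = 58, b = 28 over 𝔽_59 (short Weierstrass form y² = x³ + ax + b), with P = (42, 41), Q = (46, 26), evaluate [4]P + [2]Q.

(58, 21)

First 4P:
Double-and-add on 4 = (100)₂. Start with P = (42, 41) for the leading 1-bit.
double: tangent at (42, 41): λ = (3·42² + 58)/(2·41) ≡ 40/23. 23⁻¹ ≡ 18 (mod 59), so λ ≡ 40·18 ≡ 12.
  x = λ² - 42 - 42 = 144 - 84 ≡ 1; y = λ·(42 - 1) - 41 ≡ 38. → (1, 38)
double: tangent at (1, 38): λ = (3·1² + 58)/(2·38) ≡ 2/17. 17⁻¹ ≡ 7 (mod 59), so λ ≡ 2·7 ≡ 14.
  x = λ² - 1 - 1 = 196 - 2 ≡ 17; y = λ·(1 - 17) - 38 ≡ 33. → (17, 33)
4P = (17, 33).
Next 2Q:
Repeated addition: build up to 2Q.
2Q: tangent at (46, 26): λ = (3·46² + 58)/(2·26) ≡ 34/52. 52⁻¹ ≡ 42 (mod 59) since 52·42 = 2184 ≡ 1, so λ ≡ 34·42 ≡ 12.
  x = λ² - 46 - 46 = 144 - 92 ≡ 52; y = λ·(46 - 52) - 26 ≡ 20. → (52, 20)
2Q = (52, 20).
Finally 4P + 2Q:
(17, 33) + (52, 20). λ = (20 - 33)/(52 - 17) ≡ 46/35 mod 59. 35⁻¹ ≡ 27 (mod 59) since 35·27 = 945 ≡ 1, so λ ≡ 3.
  x = λ² - 17 - 52 = 9 - 69 ≡ 58; y = λ·(17 - 58) - 33 ≡ 21. → (58, 21)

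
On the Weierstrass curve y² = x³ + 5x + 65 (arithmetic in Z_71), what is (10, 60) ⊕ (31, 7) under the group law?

(10, 60) + (31, 7). λ = (7 - 60)/(31 - 10) ≡ 18/21 mod 71. 21⁻¹ ≡ 44 (mod 71), so λ ≡ 11.
  x = λ² - 10 - 31 = 121 - 41 ≡ 9; y = λ·(10 - 9) - 60 ≡ 22. → (9, 22)

(9, 22)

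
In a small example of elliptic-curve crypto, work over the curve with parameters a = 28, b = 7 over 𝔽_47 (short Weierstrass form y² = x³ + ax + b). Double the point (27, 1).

(2, 27)

tangent at (27, 1): λ = (3·27² + 28)/(2·1) ≡ 6/2. 2⁻¹ ≡ 24 (mod 47), so λ ≡ 6·24 ≡ 3.
  x = λ² - 27 - 27 = 9 - 54 ≡ 2; y = λ·(27 - 2) - 1 ≡ 27. → (2, 27)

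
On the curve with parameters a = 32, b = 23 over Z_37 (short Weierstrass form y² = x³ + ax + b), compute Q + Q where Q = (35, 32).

tangent at (35, 32): λ = (3·35² + 32)/(2·32) ≡ 7/27. 27⁻¹ ≡ 11 (mod 37) since 27·11 = 297 ≡ 1, so λ ≡ 7·11 ≡ 3.
  x = λ² - 35 - 35 = 9 - 70 ≡ 13; y = λ·(35 - 13) - 32 ≡ 34. → (13, 34)

(13, 34)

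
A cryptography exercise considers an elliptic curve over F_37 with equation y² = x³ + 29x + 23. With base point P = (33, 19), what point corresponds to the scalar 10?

(5, 21)

Double-and-add on 10 = (1010)₂. Start with P = (33, 19) for the leading 1-bit.
double: tangent at (33, 19): λ = (3·33² + 29)/(2·19) ≡ 3/1. 1⁻¹ ≡ 1 (mod 37) since 1·1 = 1 ≡ 1, so λ ≡ 3·1 ≡ 3.
  x = λ² - 33 - 33 = 9 - 66 ≡ 17; y = λ·(33 - 17) - 19 ≡ 29. → (17, 29)
double: tangent at (17, 29): λ = (3·17² + 29)/(2·29) ≡ 8/21. 21⁻¹ ≡ 30 (mod 37), so λ ≡ 8·30 ≡ 18.
  x = λ² - 17 - 17 = 324 - 34 ≡ 31; y = λ·(17 - 31) - 29 ≡ 15. → (31, 15)
add P: (31, 15) + (33, 19). λ = (19 - 15)/(33 - 31) ≡ 4/2 mod 37. 2⁻¹ ≡ 19 (mod 37) since 2·19 = 38 ≡ 1, so λ ≡ 2.
  x = λ² - 31 - 33 = 4 - 64 ≡ 14; y = λ·(31 - 14) - 15 ≡ 19. → (14, 19)
double: tangent at (14, 19): λ = (3·14² + 29)/(2·19) ≡ 25/1. 1⁻¹ ≡ 1 (mod 37), so λ ≡ 25·1 ≡ 25.
  x = λ² - 14 - 14 = 625 - 28 ≡ 5; y = λ·(14 - 5) - 19 ≡ 21. → (5, 21)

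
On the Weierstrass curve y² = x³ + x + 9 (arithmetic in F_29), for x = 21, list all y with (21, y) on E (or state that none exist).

x³ + 1x + 9 = 9291 ≡ 11 (mod 29).
11 is a non-residue mod 29; no y exists.

none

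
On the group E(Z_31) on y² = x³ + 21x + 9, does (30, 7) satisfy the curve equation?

yes

y² = 7² ≡ 18; x³ + 21x + 9 = 27639 ≡ 18 (mod 31). 18 = 18.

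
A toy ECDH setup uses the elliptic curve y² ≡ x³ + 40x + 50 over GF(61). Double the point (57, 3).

tangent at (57, 3): λ = (3·57² + 40)/(2·3) ≡ 27/6. 6⁻¹ ≡ 51 (mod 61) since 6·51 = 306 ≡ 1, so λ ≡ 27·51 ≡ 35.
  x = λ² - 57 - 57 = 1225 - 114 ≡ 13; y = λ·(57 - 13) - 3 ≡ 12. → (13, 12)

(13, 12)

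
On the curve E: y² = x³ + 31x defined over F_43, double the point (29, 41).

(38, 8)

tangent at (29, 41): λ = (3·29² + 31)/(2·41) ≡ 17/39. 39⁻¹ ≡ 32 (mod 43) since 39·32 = 1248 ≡ 1, so λ ≡ 17·32 ≡ 28.
  x = λ² - 29 - 29 = 784 - 58 ≡ 38; y = λ·(29 - 38) - 41 ≡ 8. → (38, 8)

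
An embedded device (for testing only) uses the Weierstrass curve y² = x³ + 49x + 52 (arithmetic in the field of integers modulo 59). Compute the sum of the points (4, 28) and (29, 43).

(4, 28) + (29, 43). λ = (43 - 28)/(29 - 4) ≡ 15/25 mod 59. 25⁻¹ ≡ 26 (mod 59), so λ ≡ 36.
  x = λ² - 4 - 29 = 1296 - 33 ≡ 24; y = λ·(4 - 24) - 28 ≡ 19. → (24, 19)

(24, 19)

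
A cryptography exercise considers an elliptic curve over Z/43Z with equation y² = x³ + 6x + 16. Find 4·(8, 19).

(15, 16)

Write Q = (8, 19).
Double-and-add on 4 = (100)₂. Start with Q = (8, 19) for the leading 1-bit.
double: tangent at (8, 19): λ = (3·8² + 6)/(2·19) ≡ 26/38. 38⁻¹ ≡ 17 (mod 43), so λ ≡ 26·17 ≡ 12.
  x = λ² - 8 - 8 = 144 - 16 ≡ 42; y = λ·(8 - 42) - 19 ≡ 3. → (42, 3)
double: tangent at (42, 3): λ = (3·42² + 6)/(2·3) ≡ 9/6. 6⁻¹ ≡ 36 (mod 43), so λ ≡ 9·36 ≡ 23.
  x = λ² - 42 - 42 = 529 - 84 ≡ 15; y = λ·(42 - 15) - 3 ≡ 16. → (15, 16)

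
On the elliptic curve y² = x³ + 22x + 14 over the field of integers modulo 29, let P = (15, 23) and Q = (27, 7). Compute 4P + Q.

First 4P:
Double-and-add on 4 = (100)₂. Start with P = (15, 23) for the leading 1-bit.
double: tangent at (15, 23): λ = (3·15² + 22)/(2·23) ≡ 1/17. 17⁻¹ ≡ 12 (mod 29), so λ ≡ 1·12 ≡ 12.
  x = λ² - 15 - 15 = 144 - 30 ≡ 27; y = λ·(15 - 27) - 23 ≡ 7. → (27, 7)
double: tangent at (27, 7): λ = (3·27² + 22)/(2·7) ≡ 5/14. 14⁻¹ ≡ 27 (mod 29), so λ ≡ 5·27 ≡ 19.
  x = λ² - 27 - 27 = 361 - 54 ≡ 17; y = λ·(27 - 17) - 7 ≡ 9. → (17, 9)
4P = (17, 9).
Finally 4P + Q:
(17, 9) + (27, 7). λ = (7 - 9)/(27 - 17) ≡ 27/10 mod 29. 10⁻¹ ≡ 3 (mod 29) since 10·3 = 30 ≡ 1, so λ ≡ 23.
  x = λ² - 17 - 27 = 529 - 44 ≡ 21; y = λ·(17 - 21) - 9 ≡ 15. → (21, 15)

(21, 15)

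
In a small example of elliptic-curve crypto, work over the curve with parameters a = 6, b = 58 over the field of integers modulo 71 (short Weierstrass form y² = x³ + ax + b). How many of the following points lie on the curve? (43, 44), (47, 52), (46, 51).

(43, 44): 44² ≡ 19, rhs ≡ 19 → on.
(47, 52): 52² ≡ 6, rhs ≡ 6 → on.
(46, 51): 51² ≡ 45, rhs ≡ 45 → on.

3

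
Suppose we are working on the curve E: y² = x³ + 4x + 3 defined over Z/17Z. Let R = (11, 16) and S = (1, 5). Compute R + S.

(11, 16) + (1, 5). λ = (5 - 16)/(1 - 11) ≡ 6/7 mod 17. 7⁻¹ ≡ 5 (mod 17) since 7·5 = 35 ≡ 1, so λ ≡ 13.
  x = λ² - 11 - 1 = 169 - 12 ≡ 4; y = λ·(11 - 4) - 16 ≡ 7. → (4, 7)

(4, 7)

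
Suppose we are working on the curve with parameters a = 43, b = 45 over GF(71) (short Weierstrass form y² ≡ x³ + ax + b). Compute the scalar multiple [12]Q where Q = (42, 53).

Double-and-add on 12 = (1100)₂. Start with Q = (42, 53) for the leading 1-bit.
double: tangent at (42, 53): λ = (3·42² + 43)/(2·53) ≡ 10/35. 35⁻¹ ≡ 69 (mod 71), so λ ≡ 10·69 ≡ 51.
  x = λ² - 42 - 42 = 2601 - 84 ≡ 32; y = λ·(42 - 32) - 53 ≡ 31. → (32, 31)
add Q: (32, 31) + (42, 53). λ = (53 - 31)/(42 - 32) ≡ 22/10 mod 71. 10⁻¹ ≡ 64 (mod 71) since 10·64 = 640 ≡ 1, so λ ≡ 59.
  x = λ² - 32 - 42 = 3481 - 74 ≡ 70; y = λ·(32 - 70) - 31 ≡ 70. → (70, 70)
double: tangent at (70, 70): λ = (3·70² + 43)/(2·70) ≡ 46/69. 69⁻¹ ≡ 35 (mod 71) since 69·35 = 2415 ≡ 1, so λ ≡ 46·35 ≡ 48.
  x = λ² - 70 - 70 = 2304 - 140 ≡ 34; y = λ·(70 - 34) - 70 ≡ 25. → (34, 25)
double: tangent at (34, 25): λ = (3·34² + 43)/(2·25) ≡ 32/50. 50⁻¹ ≡ 27 (mod 71) since 50·27 = 1350 ≡ 1, so λ ≡ 32·27 ≡ 12.
  x = λ² - 34 - 34 = 144 - 68 ≡ 5; y = λ·(34 - 5) - 25 ≡ 39. → (5, 39)

(5, 39)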